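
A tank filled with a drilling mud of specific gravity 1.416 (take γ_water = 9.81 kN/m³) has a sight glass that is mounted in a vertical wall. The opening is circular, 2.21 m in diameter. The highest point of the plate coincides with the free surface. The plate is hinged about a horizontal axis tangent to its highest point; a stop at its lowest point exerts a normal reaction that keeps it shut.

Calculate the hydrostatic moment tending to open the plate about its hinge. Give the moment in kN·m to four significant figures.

γ = 1.416 × 9.81 = 13.89096 kN/m³.
The centroid is at the centre, 1.105 m below the top of the plate, so the centroid depth is h_c = 1.105 m.
A = π(1.105)² = 3.83596 m².
Resultant F = γ·h_c·A = 13.89096 × 1.105 × 3.83596 = 58.8801 kN.
I_c = πr⁴/4 = π × 1.105⁴/4 = 1.17095 m⁴.
Centre of pressure: y_p = y_c + I_c/(y_c·A) = 1.105 + 1.17095/(1.105 × 3.83596) = 1.105 + 0.27625 = 1.38125 m along the plane.
The resultant acts 1.105 + 0.27625 = 1.38125 m (along the plate) below the hinge at the top edge, so the moment about the hinge is M = F × 1.38125 = 58.8801 × 1.38125 = 81.3281 kN·m.

M ≈ 81.33 kN·m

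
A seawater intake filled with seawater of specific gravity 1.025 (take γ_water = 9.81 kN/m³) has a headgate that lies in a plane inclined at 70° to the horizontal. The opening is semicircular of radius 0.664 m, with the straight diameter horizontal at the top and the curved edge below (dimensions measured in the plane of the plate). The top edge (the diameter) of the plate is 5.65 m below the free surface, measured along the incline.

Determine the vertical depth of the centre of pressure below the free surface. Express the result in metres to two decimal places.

h_p = 5.58 m

γ = 1.025 × 9.81 = 10.05525 kN/m³.
Let θ = 70° be the plate's angle to the horizontal; measure y along the incline from where the plane meets the free surface. Vertical depth h = y·sinθ with sinθ = 0.939693.
The centroid of a semicircle lies 4r/(3π) = 0.28181 m from the diameter, here below the top edge, so y_c = 5.65 + 0.28181 = 5.93181 m and h_c = 5.93181 × 0.939693 = 5.57408 m.
A = πr²/2 = π × 0.664²/2 = 0.692558 m².
Resultant F = γ·h_c·A = 10.05525 × 5.57408 × 0.692558 = 38.817 kN.
I_c = (π/8 − 8/(9π))·r⁴ = 0.109757 × 0.664⁴ = 0.0213356 m⁴.
Centre of pressure: y_p = y_c + I_c/(y_c·A) = 5.93181 + 0.0213356/(5.93181 × 0.692558) = 5.93181 + 0.00519352 = 5.937 m along the plane.
Vertically, h_p = y_p·sinθ = 5.937 × 0.939693 = 5.57896 m.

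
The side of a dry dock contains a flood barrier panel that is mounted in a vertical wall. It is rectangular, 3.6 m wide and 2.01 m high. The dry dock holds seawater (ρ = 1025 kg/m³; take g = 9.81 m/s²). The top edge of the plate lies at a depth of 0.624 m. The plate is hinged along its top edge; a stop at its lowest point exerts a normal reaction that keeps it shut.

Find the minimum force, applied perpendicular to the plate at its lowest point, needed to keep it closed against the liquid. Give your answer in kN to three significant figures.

P ≈ 71.5 kN

γ = ρg = 1025 × 9.81 / 1000 = 10.05525 kN/m³.
The centroid lies 2.01/2 = 1.005 m below the top edge, so the centroid depth is h_c = 0.624 + 1.005 = 1.629 m.
A = 3.6 × 2.01 = 7.236 m².
Resultant F = γ·h_c·A = 10.05525 × 1.629 × 7.236 = 118.526 kN.
I_c = b·h³/12 = 3.6 × 2.01³/12 = 2.43618 m⁴.
Centre of pressure: y_p = y_c + I_c/(y_c·A) = 1.629 + 2.43618/(1.629 × 7.236) = 1.629 + 0.206676 = 1.83568 m along the plane.
The resultant acts 1.005 + 0.206676 = 1.21168 m (along the plate) below the hinge at the top edge, so the moment about the hinge is M = F × 1.21168 = 118.526 × 1.21168 = 143.616 kN·m.
A normal force at the bottom, 2.01 m from the hinge, must supply this moment: P = 143.616/2.01 = 71.4507 kN.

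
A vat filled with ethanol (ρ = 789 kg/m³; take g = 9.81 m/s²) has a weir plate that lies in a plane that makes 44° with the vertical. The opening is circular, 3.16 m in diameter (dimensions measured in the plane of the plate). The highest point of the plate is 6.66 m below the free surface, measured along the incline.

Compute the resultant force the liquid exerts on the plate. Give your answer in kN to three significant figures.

F ≈ 360 kN

γ = ρg = 789 × 9.81 / 1000 = 7.74009 kN/m³.
The plate makes 44° with the vertical, i.e. θ = 90° − 44° = 46° to the horizontal. Measuring y along the incline from the free-surface line, vertical depth h = y·sinθ with sinθ = 0.719340.
The centroid is at the centre, 1.58 m below the top of the plate, so y_c = 6.66 + 1.58 = 8.24 m and h_c = 8.24 × 0.719340 = 5.92736 m.
A = π(1.58)² = 7.84267 m².
Resultant F = γ·h_c·A = 7.74009 × 5.92736 × 7.84267 = 359.808 kN.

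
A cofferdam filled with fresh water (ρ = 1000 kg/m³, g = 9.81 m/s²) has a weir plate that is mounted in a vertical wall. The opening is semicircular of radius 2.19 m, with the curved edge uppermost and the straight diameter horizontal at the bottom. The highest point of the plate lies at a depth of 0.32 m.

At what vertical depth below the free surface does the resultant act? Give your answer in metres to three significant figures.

h_p = 1.79 m

γ = ρg = 1000 × 9.81 = 9810 N/m³ = 9.81 kN/m³.
The centroid lies 4r/(3π) = 0.929465 m above the diameter, so r − 4r/(3π) = 2.19 − 0.929465 = 1.26053 m below the topmost point, so the centroid depth is h_c = 0.32 + 1.26053 = 1.58053 m.
A = πr²/2 = π × 2.19²/2 = 7.5337 m².
Resultant F = γ·h_c·A = 9.81 × 1.58053 × 7.5337 = 116.81 kN.
I_c = (π/8 − 8/(9π))·r⁴ = 0.109757 × 2.19⁴ = 2.52469 m⁴.
Centre of pressure: y_p = y_c + I_c/(y_c·A) = 1.58053 + 2.52469/(1.58053 × 7.5337) = 1.58053 + 0.21203 = 1.79256 m along the plane.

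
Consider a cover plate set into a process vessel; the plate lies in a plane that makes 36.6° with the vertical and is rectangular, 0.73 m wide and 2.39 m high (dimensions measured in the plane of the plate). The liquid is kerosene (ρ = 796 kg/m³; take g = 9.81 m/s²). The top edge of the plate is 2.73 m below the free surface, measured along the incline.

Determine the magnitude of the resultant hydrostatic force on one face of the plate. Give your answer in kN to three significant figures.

F ≈ 42.9 kN

γ = ρg = 796 × 9.81 / 1000 = 7.80876 kN/m³.
The plate makes 36.6° with the vertical, i.e. θ = 90° − 36.6° = 53.4° to the horizontal. Measuring y along the incline from the free-surface line, vertical depth h = y·sinθ with sinθ = 0.802817.
The centroid lies 2.39/2 = 1.195 m below the top edge, so y_c = 2.73 + 1.195 = 3.925 m and h_c = 3.925 × 0.802817 = 3.15106 m.
A = 0.73 × 2.39 = 1.7447 m².
Resultant F = γ·h_c·A = 7.80876 × 3.15106 × 1.7447 = 42.9299 kN.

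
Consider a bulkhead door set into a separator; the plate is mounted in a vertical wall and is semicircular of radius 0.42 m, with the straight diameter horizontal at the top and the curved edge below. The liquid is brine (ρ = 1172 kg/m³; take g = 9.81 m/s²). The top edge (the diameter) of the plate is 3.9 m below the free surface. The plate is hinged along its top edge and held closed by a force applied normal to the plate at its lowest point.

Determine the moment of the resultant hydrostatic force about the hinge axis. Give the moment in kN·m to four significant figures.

M ≈ 2.355 kN·m

γ = ρg = 1172 × 9.81 / 1000 = 11.49732 kN/m³.
The centroid of a semicircle lies 4r/(3π) = 0.178254 m from the diameter, here below the top edge, so the centroid depth is h_c = 3.9 + 0.178254 = 4.07825 m.
A = πr²/2 = π × 0.42²/2 = 0.277088 m².
Resultant F = γ·h_c·A = 11.49732 × 4.07825 × 0.277088 = 12.9924 kN.
I_c = (π/8 − 8/(9π))·r⁴ = 0.109757 × 0.42⁴ = 0.0034153 m⁴.
Centre of pressure: y_p = y_c + I_c/(y_c·A) = 4.07825 + 0.0034153/(4.07825 × 0.277088) = 4.07825 + 0.0030223 = 4.08127 m along the plane.
The resultant acts 0.178254 + 0.0030223 = 0.181276 m (along the plate) below the hinge at the top edge, so the moment about the hinge is M = F × 0.181276 = 12.9924 × 0.181276 = 2.35521 kN·m.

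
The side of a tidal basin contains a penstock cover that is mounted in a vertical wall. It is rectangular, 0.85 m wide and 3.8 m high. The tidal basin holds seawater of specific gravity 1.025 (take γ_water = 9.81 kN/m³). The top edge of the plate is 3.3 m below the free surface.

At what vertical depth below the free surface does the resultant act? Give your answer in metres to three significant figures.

h_p = 5.43 m

γ = 1.025 × 9.81 = 10.05525 kN/m³.
The centroid lies 3.8/2 = 1.9 m below the top edge, so the centroid depth is h_c = 3.3 + 1.9 = 5.2 m.
A = 0.85 × 3.8 = 3.23 m².
Resultant F = γ·h_c·A = 10.05525 × 5.2 × 3.23 = 168.888 kN.
I_c = b·h³/12 = 0.85 × 3.8³/12 = 3.88677 m⁴.
Centre of pressure: y_p = y_c + I_c/(y_c·A) = 5.2 + 3.88677/(5.2 × 3.23) = 5.2 + 0.23141 = 5.43141 m along the plane.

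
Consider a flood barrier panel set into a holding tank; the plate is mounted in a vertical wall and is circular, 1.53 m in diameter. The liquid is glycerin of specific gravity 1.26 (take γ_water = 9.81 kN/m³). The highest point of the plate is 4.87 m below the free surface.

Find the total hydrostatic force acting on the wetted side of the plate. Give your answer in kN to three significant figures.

γ = 1.26 × 9.81 = 12.3606 kN/m³.
The centroid is at the centre, 0.765 m below the top of the plate, so the centroid depth is h_c = 4.87 + 0.765 = 5.635 m.
A = π(0.765)² = 1.83854 m².
Resultant F = γ·h_c·A = 12.3606 × 5.635 × 1.83854 = 128.058 kN.

F ≈ 128 kN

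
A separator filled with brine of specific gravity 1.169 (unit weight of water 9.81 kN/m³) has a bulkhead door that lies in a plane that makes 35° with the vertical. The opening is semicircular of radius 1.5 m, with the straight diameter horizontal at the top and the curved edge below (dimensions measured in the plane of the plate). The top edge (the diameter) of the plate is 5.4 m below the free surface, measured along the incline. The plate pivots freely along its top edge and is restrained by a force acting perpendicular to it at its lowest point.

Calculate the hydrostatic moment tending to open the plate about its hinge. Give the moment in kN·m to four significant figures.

M ≈ 132.8 kN·m

γ = 1.169 × 9.81 = 11.46789 kN/m³.
The plate makes 35° with the vertical, i.e. θ = 90° − 35° = 55° to the horizontal. Measuring y along the incline from the free-surface line, vertical depth h = y·sinθ with sinθ = 0.819152.
The centroid of a semicircle lies 4r/(3π) = 0.63662 m from the diameter, here below the top edge, so y_c = 5.4 + 0.63662 = 6.03662 m and h_c = 6.03662 × 0.819152 = 4.94491 m.
A = πr²/2 = π × 1.5²/2 = 3.53429 m².
Resultant F = γ·h_c·A = 11.46789 × 4.94491 × 3.53429 = 200.421 kN.
I_c = (π/8 − 8/(9π))·r⁴ = 0.109757 × 1.5⁴ = 0.555645 m⁴.
Centre of pressure: y_p = y_c + I_c/(y_c·A) = 6.03662 + 0.555645/(6.03662 × 3.53429) = 6.03662 + 0.0260436 = 6.06266 m along the plane.
The resultant acts 0.63662 + 0.0260436 = 0.662664 m (along the plate) below the hinge at the top edge, so the moment about the hinge is M = F × 0.662664 = 200.421 × 0.662664 = 132.812 kN·m.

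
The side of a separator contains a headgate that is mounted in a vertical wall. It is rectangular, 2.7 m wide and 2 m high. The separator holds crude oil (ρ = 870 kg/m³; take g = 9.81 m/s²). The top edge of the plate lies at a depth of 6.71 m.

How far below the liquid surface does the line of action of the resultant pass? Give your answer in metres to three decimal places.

γ = ρg = 870 × 9.81 / 1000 = 8.5347 kN/m³.
The centroid lies 2/2 = 1 m below the top edge, so the centroid depth is h_c = 6.71 + 1 = 7.71 m.
A = 2.7 × 2 = 5.4 m².
Resultant F = γ·h_c·A = 8.5347 × 7.71 × 5.4 = 355.334 kN.
I_c = b·h³/12 = 2.7 × 2³/12 = 1.8 m⁴.
Centre of pressure: y_p = y_c + I_c/(y_c·A) = 7.71 + 1.8/(7.71 × 5.4) = 7.71 + 0.0432339 = 7.75323 m along the plane.

h_p = 7.753 m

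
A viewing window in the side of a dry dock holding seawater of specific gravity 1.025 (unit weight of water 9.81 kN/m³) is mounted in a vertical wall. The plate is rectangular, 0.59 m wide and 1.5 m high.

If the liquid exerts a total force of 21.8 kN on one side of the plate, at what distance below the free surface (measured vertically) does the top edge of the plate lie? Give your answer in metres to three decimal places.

γ = 1.025 × 9.81 = 10.05525 kN/m³.
A = 0.59 × 1.5 = 0.885 m².
From F = γ·h_c·A, the centroid depth is h_c = 21.8/(10.05525 × 0.885) = 2.44974 m.
The centroid lies 1.5/2 = 0.75 m below the top edge, so the top edge sits at h_top = 2.44974 − 0.75 = 1.69974 m below the surface.

d_top ≈ 1.700 m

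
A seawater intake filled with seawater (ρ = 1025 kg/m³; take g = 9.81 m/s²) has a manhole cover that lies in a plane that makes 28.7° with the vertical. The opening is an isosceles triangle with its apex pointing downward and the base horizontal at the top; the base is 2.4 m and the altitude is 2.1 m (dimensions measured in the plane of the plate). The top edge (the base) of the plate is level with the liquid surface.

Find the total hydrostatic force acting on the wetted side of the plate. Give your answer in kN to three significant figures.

γ = ρg = 1025 × 9.81 / 1000 = 10.05525 kN/m³.
The plate makes 28.7° with the vertical, i.e. θ = 90° − 28.7° = 61.3° to the horizontal. Measuring y along the incline from the free-surface line, vertical depth h = y·sinθ with sinθ = 0.877146.
With the apex down, the centroid sits h/3 = 2.1/3 = 0.7 m below the base (the top edge), so y_c = 0.7 m and h_c = 0.7 × 0.877146 = 0.614002 m.
A = ½ × 2.4 × 2.1 = 2.52 m².
Resultant F = γ·h_c·A = 10.05525 × 0.614002 × 2.52 = 15.5583 kN.

F ≈ 15.6 kN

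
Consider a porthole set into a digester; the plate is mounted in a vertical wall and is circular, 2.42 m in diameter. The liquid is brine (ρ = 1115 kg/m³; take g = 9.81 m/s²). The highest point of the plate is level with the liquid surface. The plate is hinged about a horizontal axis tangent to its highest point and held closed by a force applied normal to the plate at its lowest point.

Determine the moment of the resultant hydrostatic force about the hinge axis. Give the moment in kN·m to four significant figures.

γ = ρg = 1115 × 9.81 / 1000 = 10.93815 kN/m³.
The centroid is at the centre, 1.21 m below the top of the plate, so the centroid depth is h_c = 1.21 m.
A = π(1.21)² = 4.59961 m².
Resultant F = γ·h_c·A = 10.93815 × 1.21 × 4.59961 = 60.8766 kN.
I_c = πr⁴/4 = π × 1.21⁴/4 = 1.68357 m⁴.
Centre of pressure: y_p = y_c + I_c/(y_c·A) = 1.21 + 1.68357/(1.21 × 4.59961) = 1.21 + 0.3025 = 1.5125 m along the plane.
The resultant acts 1.21 + 0.3025 = 1.5125 m (along the plate) below the hinge at the top edge, so the moment about the hinge is M = F × 1.5125 = 60.8766 × 1.5125 = 92.0759 kN·m.

M ≈ 92.08 kN·m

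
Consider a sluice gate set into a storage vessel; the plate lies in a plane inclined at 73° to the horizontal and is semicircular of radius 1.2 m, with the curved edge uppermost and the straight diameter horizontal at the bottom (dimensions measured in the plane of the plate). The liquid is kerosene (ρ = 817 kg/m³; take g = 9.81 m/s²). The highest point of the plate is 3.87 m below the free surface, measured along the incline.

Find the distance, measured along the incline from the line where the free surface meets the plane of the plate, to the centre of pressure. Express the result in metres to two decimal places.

y_p = 4.58 m

γ = ρg = 817 × 9.81 / 1000 = 8.01477 kN/m³.
Let θ = 73° be the plate's angle to the horizontal; measure y along the incline from where the plane meets the free surface. Vertical depth h = y·sinθ with sinθ = 0.956305.
The centroid lies 4r/(3π) = 0.509296 m above the diameter, so r − 4r/(3π) = 1.2 − 0.509296 = 0.690704 m below the topmost point, so y_c = 3.87 + 0.690704 = 4.5607 m and h_c = 4.5607 × 0.956305 = 4.36142 m.
A = πr²/2 = π × 1.2²/2 = 2.26195 m².
Resultant F = γ·h_c·A = 8.01477 × 4.36142 × 2.26195 = 79.0682 kN.
I_c = (π/8 − 8/(9π))·r⁴ = 0.109757 × 1.2⁴ = 0.227592 m⁴.
Centre of pressure: y_p = y_c + I_c/(y_c·A) = 4.5607 + 0.227592/(4.5607 × 2.26195) = 4.5607 + 0.0220619 = 4.58276 m along the plane.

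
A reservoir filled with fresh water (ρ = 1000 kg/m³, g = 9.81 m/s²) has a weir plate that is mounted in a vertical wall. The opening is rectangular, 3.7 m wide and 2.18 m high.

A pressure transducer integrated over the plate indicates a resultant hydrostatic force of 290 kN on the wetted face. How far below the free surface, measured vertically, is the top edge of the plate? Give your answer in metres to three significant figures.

d_top ≈ 2.57 m

γ = ρg = 1000 × 9.81 = 9810 N/m³ = 9.81 kN/m³.
A = 3.7 × 2.18 = 8.066 m².
From F = γ·h_c·A, the centroid depth is h_c = 290/(9.81 × 8.066) = 3.66497 m.
The centroid lies 2.18/2 = 1.09 m below the top edge, so the top edge sits at h_top = 3.66497 − 1.09 = 2.57497 m below the surface.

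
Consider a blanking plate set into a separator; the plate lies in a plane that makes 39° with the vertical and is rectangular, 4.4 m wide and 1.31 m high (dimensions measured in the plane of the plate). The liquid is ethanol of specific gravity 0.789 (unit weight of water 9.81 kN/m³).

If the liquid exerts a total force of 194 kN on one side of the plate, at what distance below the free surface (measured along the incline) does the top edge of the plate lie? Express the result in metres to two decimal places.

y_top ≈ 4.94 m

γ = 0.789 × 9.81 = 7.74009 kN/m³.
A = 4.4 × 1.31 = 5.764 m².
From F = γ·h_c·A, the centroid depth is h_c = 194/(7.74009 × 5.764) = 4.34842 m.
The plate makes 39° with the vertical, i.e. θ = 90° − 39° = 51° to the horizontal. Measuring y along the incline from the free-surface line, vertical depth h = y·sinθ with sinθ = 0.777146.
Along the incline, y_c = h_c/sinθ = 4.34842/0.777146 = 5.59537 m.
The centroid lies 1.31/2 = 0.655 m below the top edge, so the top edge sits at y_top = 5.59537 − 0.655 = 4.94037 m along the incline.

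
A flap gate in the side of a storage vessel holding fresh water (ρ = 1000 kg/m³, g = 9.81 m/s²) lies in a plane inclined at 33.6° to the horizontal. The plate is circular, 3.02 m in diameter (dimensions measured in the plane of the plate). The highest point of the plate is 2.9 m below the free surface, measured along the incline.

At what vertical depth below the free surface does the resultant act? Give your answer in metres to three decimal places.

h_p = 2.512 m

γ = ρg = 1000 × 9.81 = 9810 N/m³ = 9.81 kN/m³.
Let θ = 33.6° be the plate's angle to the horizontal; measure y along the incline from where the plane meets the free surface. Vertical depth h = y·sinθ with sinθ = 0.553392.
The centroid is at the centre, 1.51 m below the top of the plate, so y_c = 2.9 + 1.51 = 4.41 m and h_c = 4.41 × 0.553392 = 2.44046 m.
A = π(1.51)² = 7.16315 m².
Resultant F = γ·h_c·A = 9.81 × 2.44046 × 7.16315 = 171.492 kN.
I_c = πr⁴/4 = π × 1.51⁴/4 = 4.08317 m⁴.
Centre of pressure: y_p = y_c + I_c/(y_c·A) = 4.41 + 4.08317/(4.41 × 7.16315) = 4.41 + 0.129257 = 4.53926 m along the plane.
Vertically, h_p = y_p·sinθ = 4.53926 × 0.553392 = 2.51199 m.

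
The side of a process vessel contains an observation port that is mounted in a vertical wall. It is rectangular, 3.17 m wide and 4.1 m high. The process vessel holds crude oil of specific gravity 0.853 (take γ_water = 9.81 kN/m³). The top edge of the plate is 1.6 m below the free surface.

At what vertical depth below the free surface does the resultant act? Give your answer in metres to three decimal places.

γ = 0.853 × 9.81 = 8.36793 kN/m³.
The centroid lies 4.1/2 = 2.05 m below the top edge, so the centroid depth is h_c = 1.6 + 2.05 = 3.65 m.
A = 3.17 × 4.1 = 12.997 m².
Resultant F = γ·h_c·A = 8.36793 × 3.65 × 12.997 = 396.967 kN.
I_c = b·h³/12 = 3.17 × 4.1³/12 = 18.2066 m⁴.
Centre of pressure: y_p = y_c + I_c/(y_c·A) = 3.65 + 18.2066/(3.65 × 12.997) = 3.65 + 0.383789 = 4.03379 m along the plane.

h_p = 4.034 m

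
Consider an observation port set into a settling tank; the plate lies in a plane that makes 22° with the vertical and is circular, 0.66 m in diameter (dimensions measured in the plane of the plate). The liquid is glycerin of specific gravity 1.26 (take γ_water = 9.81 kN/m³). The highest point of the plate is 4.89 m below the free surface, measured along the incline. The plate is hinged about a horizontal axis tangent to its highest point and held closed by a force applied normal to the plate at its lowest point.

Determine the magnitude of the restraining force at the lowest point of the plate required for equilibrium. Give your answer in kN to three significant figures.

γ = 1.26 × 9.81 = 12.3606 kN/m³.
The plate makes 22° with the vertical, i.e. θ = 90° − 22° = 68° to the horizontal. Measuring y along the incline from the free-surface line, vertical depth h = y·sinθ with sinθ = 0.927184.
The centroid is at the centre, 0.33 m below the top of the plate, so y_c = 4.89 + 0.33 = 5.22 m and h_c = 5.22 × 0.927184 = 4.8399 m.
A = π(0.33)² = 0.342119 m².
Resultant F = γ·h_c·A = 12.3606 × 4.8399 × 0.342119 = 20.467 kN.
I_c = πr⁴/4 = π × 0.33⁴/4 = 0.0093142 m⁴.
Centre of pressure: y_p = y_c + I_c/(y_c·A) = 5.22 + 0.0093142/(5.22 × 0.342119) = 5.22 + 0.00521552 = 5.22522 m along the plane.
The resultant acts 0.33 + 0.00521552 = 0.335216 m (along the plate) below the hinge at the top edge, so the moment about the hinge is M = F × 0.335216 = 20.467 × 0.335216 = 6.86087 kN·m.
A normal force at the bottom, 0.66 m from the hinge, must supply this moment: P = 6.86087/0.66 = 10.3953 kN.

P ≈ 10.4 kN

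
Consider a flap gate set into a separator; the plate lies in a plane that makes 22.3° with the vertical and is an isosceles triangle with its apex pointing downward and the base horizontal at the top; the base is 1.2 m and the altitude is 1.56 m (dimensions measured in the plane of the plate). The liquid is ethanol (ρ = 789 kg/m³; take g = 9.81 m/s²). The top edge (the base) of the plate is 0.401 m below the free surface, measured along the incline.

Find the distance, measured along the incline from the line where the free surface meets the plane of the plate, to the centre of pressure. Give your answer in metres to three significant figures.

γ = ρg = 789 × 9.81 / 1000 = 7.74009 kN/m³.
The plate makes 22.3° with the vertical, i.e. θ = 90° − 22.3° = 67.7° to the horizontal. Measuring y along the incline from the free-surface line, vertical depth h = y·sinθ with sinθ = 0.925210.
With the apex down, the centroid sits h/3 = 1.56/3 = 0.52 m below the base (the top edge), so y_c = 0.401 + 0.52 = 0.921 m and h_c = 0.921 × 0.925210 = 0.852118 m.
A = ½ × 1.2 × 1.56 = 0.936 m².
Resultant F = γ·h_c·A = 7.74009 × 0.852118 × 0.936 = 6.17336 kN.
I_c = b·h³/36 = 1.2 × 1.56³/36 = 0.126547 m⁴.
Centre of pressure: y_p = y_c + I_c/(y_c·A) = 0.921 + 0.126547/(0.921 × 0.936) = 0.921 + 0.146797 = 1.0678 m along the plane.

y_p = 1.07 m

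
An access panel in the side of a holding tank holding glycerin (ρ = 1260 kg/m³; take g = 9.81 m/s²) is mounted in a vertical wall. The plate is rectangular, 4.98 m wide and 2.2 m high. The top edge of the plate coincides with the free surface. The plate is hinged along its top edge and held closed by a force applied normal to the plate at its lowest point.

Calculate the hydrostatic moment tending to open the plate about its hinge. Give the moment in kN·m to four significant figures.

M ≈ 218.5 kN·m

γ = ρg = 1260 × 9.81 / 1000 = 12.3606 kN/m³.
The centroid lies 2.2/2 = 1.1 m below the top edge, so the centroid depth is h_c = 1.1 m.
A = 4.98 × 2.2 = 10.956 m².
Resultant F = γ·h_c·A = 12.3606 × 1.1 × 10.956 = 148.965 kN.
I_c = b·h³/12 = 4.98 × 2.2³/12 = 4.41892 m⁴.
Centre of pressure: y_p = y_c + I_c/(y_c·A) = 1.1 + 4.41892/(1.1 × 10.956) = 1.1 + 0.366667 = 1.46667 m along the plane.
The resultant acts 1.1 + 0.366667 = 1.46667 m (along the plate) below the hinge at the top edge, so the moment about the hinge is M = F × 1.46667 = 148.965 × 1.46667 = 218.482 kN·m.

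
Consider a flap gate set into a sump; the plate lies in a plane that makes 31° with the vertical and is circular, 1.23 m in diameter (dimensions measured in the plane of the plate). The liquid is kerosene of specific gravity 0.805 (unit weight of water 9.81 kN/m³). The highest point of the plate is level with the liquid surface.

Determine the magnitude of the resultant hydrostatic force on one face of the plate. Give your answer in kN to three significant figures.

F ≈ 4.95 kN

γ = 0.805 × 9.81 = 7.89705 kN/m³.
The plate makes 31° with the vertical, i.e. θ = 90° − 31° = 59° to the horizontal. Measuring y along the incline from the free-surface line, vertical depth h = y·sinθ with sinθ = 0.857167.
The centroid is at the centre, 0.615 m below the top of the plate, so y_c = 0.615 m and h_c = 0.615 × 0.857167 = 0.527158 m.
A = π(0.615)² = 1.18823 m².
Resultant F = γ·h_c·A = 7.89705 × 0.527158 × 1.18823 = 4.94659 kN.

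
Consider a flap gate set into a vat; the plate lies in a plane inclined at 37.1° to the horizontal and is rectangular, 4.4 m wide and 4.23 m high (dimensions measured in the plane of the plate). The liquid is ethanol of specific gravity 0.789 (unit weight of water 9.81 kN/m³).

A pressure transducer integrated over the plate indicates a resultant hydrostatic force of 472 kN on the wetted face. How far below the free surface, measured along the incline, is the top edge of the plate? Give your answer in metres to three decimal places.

y_top ≈ 3.317 m

γ = 0.789 × 9.81 = 7.74009 kN/m³.
A = 4.4 × 4.23 = 18.612 m².
From F = γ·h_c·A, the centroid depth is h_c = 472/(7.74009 × 18.612) = 3.27645 m.
Let θ = 37.1° be the plate's angle to the horizontal; measure y along the incline from where the plane meets the free surface. Vertical depth h = y·sinθ with sinθ = 0.603208.
Along the incline, y_c = h_c/sinθ = 3.27645/0.603208 = 5.43171 m.
The centroid lies 4.23/2 = 2.115 m below the top edge, so the top edge sits at y_top = 5.43171 − 2.115 = 3.31671 m along the incline.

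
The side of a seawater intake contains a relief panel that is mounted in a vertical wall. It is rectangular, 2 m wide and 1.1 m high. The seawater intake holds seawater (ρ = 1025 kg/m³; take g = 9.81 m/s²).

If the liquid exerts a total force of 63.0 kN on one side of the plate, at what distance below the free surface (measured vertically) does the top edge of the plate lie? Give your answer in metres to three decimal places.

γ = ρg = 1025 × 9.81 / 1000 = 10.05525 kN/m³.
A = 2 × 1.1 = 2.2 m².
From F = γ·h_c·A, the centroid depth is h_c = 63.0/(10.05525 × 2.2) = 2.8479 m.
The centroid lies 1.1/2 = 0.55 m below the top edge, so the top edge sits at h_top = 2.8479 − 0.55 = 2.2979 m below the surface.

d_top ≈ 2.298 m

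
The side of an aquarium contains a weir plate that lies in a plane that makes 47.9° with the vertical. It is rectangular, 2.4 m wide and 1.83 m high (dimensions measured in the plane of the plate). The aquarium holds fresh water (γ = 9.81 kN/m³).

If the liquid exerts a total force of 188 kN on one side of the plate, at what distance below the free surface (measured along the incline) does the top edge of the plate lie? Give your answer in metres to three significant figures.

γ = 9.81 kN/m³.
A = 2.4 × 1.83 = 4.392 m².
From F = γ·h_c·A, the centroid depth is h_c = 188/(9.81 × 4.392) = 4.36341 m.
The plate makes 47.9° with the vertical, i.e. θ = 90° − 47.9° = 42.1° to the horizontal. Measuring y along the incline from the free-surface line, vertical depth h = y·sinθ with sinθ = 0.670427.
Along the incline, y_c = h_c/sinθ = 4.36341/0.670427 = 6.5084 m.
The centroid lies 1.83/2 = 0.915 m below the top edge, so the top edge sits at y_top = 6.5084 − 0.915 = 5.5934 m along the incline.

y_top ≈ 5.59 m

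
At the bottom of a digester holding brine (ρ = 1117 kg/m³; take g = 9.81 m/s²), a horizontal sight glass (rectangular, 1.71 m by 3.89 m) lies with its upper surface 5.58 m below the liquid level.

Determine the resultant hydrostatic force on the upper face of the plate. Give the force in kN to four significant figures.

γ = ρg = 1117 × 9.81 / 1000 = 10.95777 kN/m³.
The plate is horizontal, so pressure is uniform at p = γ·h = 10.95777 × 5.58 = 61.1444 kN/m².
A = 1.71 × 3.89 = 6.6519 m².
F = p·A = 61.1444 × 6.6519 = 406.726 kN.

F ≈ 406.7 kN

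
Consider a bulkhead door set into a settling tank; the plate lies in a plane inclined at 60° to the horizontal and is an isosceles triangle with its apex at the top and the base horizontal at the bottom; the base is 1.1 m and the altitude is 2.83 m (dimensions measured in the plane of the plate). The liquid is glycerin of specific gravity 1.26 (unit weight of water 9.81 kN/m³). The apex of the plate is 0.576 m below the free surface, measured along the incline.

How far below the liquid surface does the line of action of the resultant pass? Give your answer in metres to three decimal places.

γ = 1.26 × 9.81 = 12.3606 kN/m³.
Let θ = 60° be the plate's angle to the horizontal; measure y along the incline from where the plane meets the free surface. Vertical depth h = y·sinθ with sinθ = 0.866025.
With the apex up, the centroid sits 2h/3 = 2 × 2.83/3 = 1.88667 m below the apex, so y_c = 0.576 + 1.88667 = 2.46267 m and h_c = 2.46267 × 0.866025 = 2.13273 m.
A = ½ × 1.1 × 2.83 = 1.5565 m².
Resultant F = γ·h_c·A = 12.3606 × 2.13273 × 1.5565 = 41.0322 kN.
I_c = b·h³/36 = 1.1 × 2.83³/36 = 0.692547 m⁴.
Centre of pressure: y_p = y_c + I_c/(y_c·A) = 2.46267 + 0.692547/(2.46267 × 1.5565) = 2.46267 + 0.180673 = 2.64334 m along the plane.
Vertically, h_p = y_p·sinθ = 2.64334 × 0.866025 = 2.2892 m.

h_p = 2.289 m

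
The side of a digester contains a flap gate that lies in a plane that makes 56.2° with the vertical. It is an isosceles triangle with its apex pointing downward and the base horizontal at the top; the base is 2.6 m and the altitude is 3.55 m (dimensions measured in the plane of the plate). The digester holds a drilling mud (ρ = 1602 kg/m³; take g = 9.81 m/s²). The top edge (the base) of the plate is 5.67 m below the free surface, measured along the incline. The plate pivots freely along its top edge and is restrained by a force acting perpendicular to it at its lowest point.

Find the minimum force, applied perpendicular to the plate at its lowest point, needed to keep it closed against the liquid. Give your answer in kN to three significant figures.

γ = ρg = 1602 × 9.81 / 1000 = 15.71562 kN/m³.
The plate makes 56.2° with the vertical, i.e. θ = 90° − 56.2° = 33.8° to the horizontal. Measuring y along the incline from the free-surface line, vertical depth h = y·sinθ with sinθ = 0.556296.
With the apex down, the centroid sits h/3 = 3.55/3 = 1.18333 m below the base (the top edge), so y_c = 5.67 + 1.18333 = 6.85333 m and h_c = 6.85333 × 0.556296 = 3.81248 m.
A = ½ × 2.6 × 3.55 = 4.615 m².
Resultant F = γ·h_c·A = 15.71562 × 3.81248 × 4.615 = 276.51 kN.
I_c = b·h³/36 = 2.6 × 3.55³/36 = 3.23114 m⁴.
Centre of pressure: y_p = y_c + I_c/(y_c·A) = 6.85333 + 3.23114/(6.85333 × 4.615) = 6.85333 + 0.10216 = 6.95549 m along the plane.
The resultant acts 1.18333 + 0.10216 = 1.28549 m (along the plate) below the hinge at the top edge, so the moment about the hinge is M = F × 1.28549 = 276.51 × 1.28549 = 355.451 kN·m.
A normal force at the bottom, 3.55 m from the hinge, must supply this moment: P = 355.451/3.55 = 100.127 kN.

P ≈ 100 kN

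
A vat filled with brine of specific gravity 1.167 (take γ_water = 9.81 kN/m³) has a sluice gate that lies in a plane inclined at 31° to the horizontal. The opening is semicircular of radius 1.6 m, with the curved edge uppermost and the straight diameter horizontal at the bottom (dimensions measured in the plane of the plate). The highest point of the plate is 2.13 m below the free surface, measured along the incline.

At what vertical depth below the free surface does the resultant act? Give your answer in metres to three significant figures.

h_p = 1.60 m

γ = 1.167 × 9.81 = 11.44827 kN/m³.
Let θ = 31° be the plate's angle to the horizontal; measure y along the incline from where the plane meets the free surface. Vertical depth h = y·sinθ with sinθ = 0.515038.
The centroid lies 4r/(3π) = 0.679061 m above the diameter, so r − 4r/(3π) = 1.6 − 0.679061 = 0.920939 m below the topmost point, so y_c = 2.13 + 0.920939 = 3.05094 m and h_c = 3.05094 × 0.515038 = 1.57135 m.
A = πr²/2 = π × 1.6²/2 = 4.02124 m².
Resultant F = γ·h_c·A = 11.44827 × 1.57135 × 4.02124 = 72.339 kN.
I_c = (π/8 − 8/(9π))·r⁴ = 0.109757 × 1.6⁴ = 0.719303 m⁴.
Centre of pressure: y_p = y_c + I_c/(y_c·A) = 3.05094 + 0.719303/(3.05094 × 4.02124) = 3.05094 + 0.0586298 = 3.10957 m along the plane.
Vertically, h_p = y_p·sinθ = 3.10957 × 0.515038 = 1.60155 m.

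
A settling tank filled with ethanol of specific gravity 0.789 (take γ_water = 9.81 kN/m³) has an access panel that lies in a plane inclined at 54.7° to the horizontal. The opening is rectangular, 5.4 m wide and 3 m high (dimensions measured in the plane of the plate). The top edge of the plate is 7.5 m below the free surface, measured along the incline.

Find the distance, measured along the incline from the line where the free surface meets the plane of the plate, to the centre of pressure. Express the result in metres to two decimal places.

γ = 0.789 × 9.81 = 7.74009 kN/m³.
Let θ = 54.7° be the plate's angle to the horizontal; measure y along the incline from where the plane meets the free surface. Vertical depth h = y·sinθ with sinθ = 0.816138.
The centroid lies 3/2 = 1.5 m below the top edge, so y_c = 7.5 + 1.5 = 9 m and h_c = 9 × 0.816138 = 7.34524 m.
A = 5.4 × 3 = 16.2 m².
Resultant F = γ·h_c·A = 7.74009 × 7.34524 × 16.2 = 921.016 kN.
I_c = b·h³/12 = 5.4 × 3³/12 = 12.15 m⁴.
Centre of pressure: y_p = y_c + I_c/(y_c·A) = 9 + 12.15/(9 × 16.2) = 9 + 0.0833333 = 9.08333 m along the plane.

y_p = 9.08 m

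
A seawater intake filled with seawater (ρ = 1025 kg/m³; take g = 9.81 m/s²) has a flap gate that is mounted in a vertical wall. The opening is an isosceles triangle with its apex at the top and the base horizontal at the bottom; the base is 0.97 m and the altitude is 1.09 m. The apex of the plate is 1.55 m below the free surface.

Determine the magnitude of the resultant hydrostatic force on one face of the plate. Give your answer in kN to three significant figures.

F ≈ 12.1 kN

γ = ρg = 1025 × 9.81 / 1000 = 10.05525 kN/m³.
With the apex up, the centroid sits 2h/3 = 2 × 1.09/3 = 0.726667 m below the apex, so the centroid depth is h_c = 1.55 + 0.726667 = 2.27667 m.
A = ½ × 0.97 × 1.09 = 0.52865 m².
Resultant F = γ·h_c·A = 10.05525 × 2.27667 × 0.52865 = 12.1021 kN.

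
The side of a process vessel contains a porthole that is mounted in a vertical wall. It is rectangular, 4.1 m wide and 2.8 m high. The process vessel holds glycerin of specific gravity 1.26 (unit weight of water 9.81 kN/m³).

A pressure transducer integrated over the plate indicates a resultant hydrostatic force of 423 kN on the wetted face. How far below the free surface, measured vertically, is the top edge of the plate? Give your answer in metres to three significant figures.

γ = 1.26 × 9.81 = 12.3606 kN/m³.
A = 4.1 × 2.8 = 11.48 m².
From F = γ·h_c·A, the centroid depth is h_c = 423/(12.3606 × 11.48) = 2.98098 m.
The centroid lies 2.8/2 = 1.4 m below the top edge, so the top edge sits at h_top = 2.98098 − 1.4 = 1.58098 m below the surface.

d_top ≈ 1.58 m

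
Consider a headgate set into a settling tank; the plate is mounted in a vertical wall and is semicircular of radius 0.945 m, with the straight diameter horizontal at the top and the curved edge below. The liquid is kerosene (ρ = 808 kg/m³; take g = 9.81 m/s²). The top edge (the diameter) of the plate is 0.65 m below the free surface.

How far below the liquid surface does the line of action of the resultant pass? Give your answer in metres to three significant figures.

h_p = 1.11 m

γ = ρg = 808 × 9.81 / 1000 = 7.92648 kN/m³.
The centroid of a semicircle lies 4r/(3π) = 0.40107 m from the diameter, here below the top edge, so the centroid depth is h_c = 0.65 + 0.40107 = 1.05107 m.
A = πr²/2 = π × 0.945²/2 = 1.40276 m².
Resultant F = γ·h_c·A = 7.92648 × 1.05107 × 1.40276 = 11.6868 kN.
I_c = (π/8 − 8/(9π))·r⁴ = 0.109757 × 0.945⁴ = 0.0875305 m⁴.
Centre of pressure: y_p = y_c + I_c/(y_c·A) = 1.05107 + 0.0875305/(1.05107 × 1.40276) = 1.05107 + 0.0593669 = 1.11044 m along the plane.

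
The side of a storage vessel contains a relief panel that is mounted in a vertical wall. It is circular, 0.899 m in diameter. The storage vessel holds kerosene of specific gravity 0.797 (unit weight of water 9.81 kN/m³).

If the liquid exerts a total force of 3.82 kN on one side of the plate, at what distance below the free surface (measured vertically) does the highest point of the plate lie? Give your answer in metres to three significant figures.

d_top ≈ 0.320 m

γ = 0.797 × 9.81 = 7.81857 kN/m³.
A = π(0.4495)² = 0.63476 m².
From F = γ·h_c·A, the centroid depth is h_c = 3.82/(7.81857 × 0.63476) = 0.769709 m.
The centroid is at the centre, 0.4495 m below the top of the plate, so the highest point sits at h_top = 0.769709 − 0.4495 = 0.320209 m below the surface.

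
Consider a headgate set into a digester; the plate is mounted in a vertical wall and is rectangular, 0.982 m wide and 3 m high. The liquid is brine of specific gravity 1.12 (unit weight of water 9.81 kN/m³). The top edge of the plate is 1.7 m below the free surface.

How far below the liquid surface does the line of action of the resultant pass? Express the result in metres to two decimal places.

γ = 1.12 × 9.81 = 10.9872 kN/m³.
The centroid lies 3/2 = 1.5 m below the top edge, so the centroid depth is h_c = 1.7 + 1.5 = 3.2 m.
A = 0.982 × 3 = 2.946 m².
Resultant F = γ·h_c·A = 10.9872 × 3.2 × 2.946 = 103.579 kN.
I_c = b·h³/12 = 0.982 × 3³/12 = 2.2095 m⁴.
Centre of pressure: y_p = y_c + I_c/(y_c·A) = 3.2 + 2.2095/(3.2 × 2.946) = 3.2 + 0.234375 = 3.43438 m along the plane.

h_p = 3.43 m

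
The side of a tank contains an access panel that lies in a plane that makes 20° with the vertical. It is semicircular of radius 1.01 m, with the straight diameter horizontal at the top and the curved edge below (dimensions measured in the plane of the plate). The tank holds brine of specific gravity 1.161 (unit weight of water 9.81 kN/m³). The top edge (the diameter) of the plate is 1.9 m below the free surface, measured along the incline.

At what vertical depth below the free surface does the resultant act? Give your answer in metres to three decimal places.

h_p = 2.217 m

γ = 1.161 × 9.81 = 11.38941 kN/m³.
The plate makes 20° with the vertical, i.e. θ = 90° − 20° = 70° to the horizontal. Measuring y along the incline from the free-surface line, vertical depth h = y·sinθ with sinθ = 0.939693.
The centroid of a semicircle lies 4r/(3π) = 0.428657 m from the diameter, here below the top edge, so y_c = 1.9 + 0.428657 = 2.32866 m and h_c = 2.32866 × 0.939693 = 2.18823 m.
A = πr²/2 = π × 1.01²/2 = 1.60237 m².
Resultant F = γ·h_c·A = 11.38941 × 2.18823 × 1.60237 = 39.9353 kN.
I_c = (π/8 − 8/(9π))·r⁴ = 0.109757 × 1.01⁴ = 0.114214 m⁴.
Centre of pressure: y_p = y_c + I_c/(y_c·A) = 2.32866 + 0.114214/(2.32866 × 1.60237) = 2.32866 + 0.0306091 = 2.35927 m along the plane.
Vertically, h_p = y_p·sinθ = 2.35927 × 0.939693 = 2.21699 m.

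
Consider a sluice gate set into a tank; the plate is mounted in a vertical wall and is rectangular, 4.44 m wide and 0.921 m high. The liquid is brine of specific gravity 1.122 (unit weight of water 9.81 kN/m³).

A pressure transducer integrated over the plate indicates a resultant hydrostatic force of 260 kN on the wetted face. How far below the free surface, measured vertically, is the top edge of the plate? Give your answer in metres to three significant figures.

γ = 1.122 × 9.81 = 11.00682 kN/m³.
A = 4.44 × 0.921 = 4.08924 m².
From F = γ·h_c·A, the centroid depth is h_c = 260/(11.00682 × 4.08924) = 5.77655 m.
The centroid lies 0.921/2 = 0.4605 m below the top edge, so the top edge sits at h_top = 5.77655 − 0.4605 = 5.31605 m below the surface.

d_top ≈ 5.32 m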